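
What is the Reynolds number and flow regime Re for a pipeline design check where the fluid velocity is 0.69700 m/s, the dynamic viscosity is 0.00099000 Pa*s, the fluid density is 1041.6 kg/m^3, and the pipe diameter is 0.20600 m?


Step 1: Re = rho*vel*D/mu = 1041.6*0.697*0.206/0.00099 = 1.5107e+05
Step 2: Re = 1.5107e+05 > 4000, so flow is turbulent.
Re = 1.5107e+05 (turbulent)


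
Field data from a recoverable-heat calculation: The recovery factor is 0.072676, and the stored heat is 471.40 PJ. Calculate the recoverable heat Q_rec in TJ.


Q_rec = Q_s * RF
Q_rec = 471.40 * 0.072676
Q_rec = 34.25947 PJ
Convert: 34.25947 PJ * 1000.0 = 34259 TJ
Q_rec = 34259 TJ


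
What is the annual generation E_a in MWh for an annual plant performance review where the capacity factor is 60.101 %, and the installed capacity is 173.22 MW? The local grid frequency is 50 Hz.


E_a = CF / 100 * cap * 8760
E_a = 60.101 / 100 * 173.22 * 8760
E_a = 9.1198e+05 MWh


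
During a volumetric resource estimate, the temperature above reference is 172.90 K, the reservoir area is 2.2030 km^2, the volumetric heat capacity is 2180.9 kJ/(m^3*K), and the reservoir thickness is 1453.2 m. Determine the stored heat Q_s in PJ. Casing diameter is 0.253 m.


Step 1: Vr = A*1e6*hr = 2.203*1e6*1453.2 = 3.201400e+09 m^3
Step 2: Q_s = Vr*rhoc*dT/1e12 = 3.201400e+09*2180.9*172.9/1e12 = 1207.2 PJ
Q_s = 1207.2 PJ


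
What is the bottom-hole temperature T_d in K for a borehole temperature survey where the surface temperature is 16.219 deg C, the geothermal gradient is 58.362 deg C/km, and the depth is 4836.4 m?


T_d = T_surf + grad * d / 1000
T_d = 16.219 + 58.362 * 4836.4 / 1000
T_d = 298.4810 deg C
Convert to K: 298.4810 + 273.15 = 571.63 K
T_d = 571.63 K


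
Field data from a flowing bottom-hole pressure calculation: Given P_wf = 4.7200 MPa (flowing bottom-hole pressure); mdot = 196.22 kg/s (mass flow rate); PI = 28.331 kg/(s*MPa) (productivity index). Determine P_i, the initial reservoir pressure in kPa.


P_i = P_wf + mdot / PI
P_i = 4.7200 + 196.22 / 28.331
P_i = 11.64598 MPa
Convert: 11.64598 MPa * 1000.0 = 11646 kPa
P_i = 11646 kPa


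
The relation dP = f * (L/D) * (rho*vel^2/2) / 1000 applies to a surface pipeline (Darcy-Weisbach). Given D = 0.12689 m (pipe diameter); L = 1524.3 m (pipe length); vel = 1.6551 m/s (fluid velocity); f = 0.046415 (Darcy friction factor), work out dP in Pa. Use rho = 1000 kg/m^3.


dP = f * (L/D) * (rho*vel^2/2) / 1000
dP = 0.046415 * (1524.3/0.12689) * (1000*1.6551^2/2) / 1000
dP = 763.6949 kPa
Convert: 763.6949 kPa * 1000.0 = 7.6369e+05 Pa
dP = 7.6369e+05 Pa


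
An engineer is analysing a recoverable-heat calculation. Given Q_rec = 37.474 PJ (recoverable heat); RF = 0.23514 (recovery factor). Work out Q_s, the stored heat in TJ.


Q_s = Q_rec / RF
Q_s = 37.474 / 0.23514
Q_s = 159.3689 PJ
Convert: 159.3689 PJ * 1000.0 = 1.5937e+05 TJ
Q_s = 1.5937e+05 TJ


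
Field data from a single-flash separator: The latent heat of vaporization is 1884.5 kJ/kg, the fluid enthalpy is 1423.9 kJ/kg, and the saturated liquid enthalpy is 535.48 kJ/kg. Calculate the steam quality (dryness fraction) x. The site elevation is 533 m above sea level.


x = (h - hf) / hfg
x = (1423.9 - 535.48) / 1884.5
x = 0.47144


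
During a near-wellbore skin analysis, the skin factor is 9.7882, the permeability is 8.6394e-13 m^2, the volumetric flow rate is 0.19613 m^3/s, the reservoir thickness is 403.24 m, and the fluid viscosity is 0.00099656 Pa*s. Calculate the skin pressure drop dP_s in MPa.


dP_s = S * q * mu / (2*pi*k*hr) / 1000
dP_s = 9.7882 * 0.19613 * 0.00099656 / (2*pi*8.6394e-13*403.24) / 1000
dP_s = 874.0238 kPa
Convert: 874.0238 kPa * 0.001 = 0.87402 MPa
dP_s = 0.87402 MPa


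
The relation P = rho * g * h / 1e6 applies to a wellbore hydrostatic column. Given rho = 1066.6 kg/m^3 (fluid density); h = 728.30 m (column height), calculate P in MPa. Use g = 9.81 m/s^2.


P = rho * g * h / 1e6
P = 1066.6 * 9.81 * 728.30 / 1e6
P = 7.6205 MPa


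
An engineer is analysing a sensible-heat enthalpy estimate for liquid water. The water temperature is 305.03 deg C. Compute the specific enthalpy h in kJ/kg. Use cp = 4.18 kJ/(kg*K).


h = cp * T
h = 4.18 * 305.03
h = 1275.0 kJ/kg


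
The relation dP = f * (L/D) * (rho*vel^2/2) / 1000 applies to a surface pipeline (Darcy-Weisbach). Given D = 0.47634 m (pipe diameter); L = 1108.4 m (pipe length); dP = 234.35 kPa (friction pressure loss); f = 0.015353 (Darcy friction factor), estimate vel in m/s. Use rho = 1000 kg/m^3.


vel = sqrt(dP*1000*2*D / (f*L*rho))
vel = sqrt(234.35*1000*2*0.47634 / (0.015353*1108.4*1000))
vel = 3.6221 m/s


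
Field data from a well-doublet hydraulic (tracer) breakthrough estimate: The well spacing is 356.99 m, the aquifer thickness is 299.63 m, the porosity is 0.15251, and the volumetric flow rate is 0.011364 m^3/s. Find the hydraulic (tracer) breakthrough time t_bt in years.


t_bt = pi * hr * phi * L^2 / (3 * Qv) / (365.25*86400)
t_bt = pi * 299.63 * 0.15251 * 356.99^2 / (3 * 0.011364) / (365.25*86400)
t_bt = 17.005 years


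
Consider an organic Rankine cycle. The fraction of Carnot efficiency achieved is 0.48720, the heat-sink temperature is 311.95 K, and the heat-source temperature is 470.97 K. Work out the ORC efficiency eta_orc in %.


eta_orc = (1 - Tc/Th) * f * 100
eta_orc = (1 - 311.95/470.97) * 0.48720 * 100
eta_orc = 16.450 %


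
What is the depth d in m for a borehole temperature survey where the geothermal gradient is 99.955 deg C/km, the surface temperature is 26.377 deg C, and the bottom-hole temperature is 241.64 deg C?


d = (T_d - T_surf) / grad * 1000
d = (241.64 - 26.377) / 99.955 * 1000
d = 2153.6 m


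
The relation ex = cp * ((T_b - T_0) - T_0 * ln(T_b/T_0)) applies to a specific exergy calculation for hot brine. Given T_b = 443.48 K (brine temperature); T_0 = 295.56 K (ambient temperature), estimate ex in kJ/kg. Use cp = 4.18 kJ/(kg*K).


ex = cp * ((T_b - T_0) - T_0 * ln(T_b/T_0))
ex = 4.18 * ((443.48 - 295.56) - 295.56 * ln(443.48/295.56))
ex = 116.99 kJ/kg


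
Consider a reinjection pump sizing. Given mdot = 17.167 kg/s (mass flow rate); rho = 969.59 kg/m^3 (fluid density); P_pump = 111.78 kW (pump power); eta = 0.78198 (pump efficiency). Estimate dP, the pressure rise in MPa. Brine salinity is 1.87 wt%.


dP = P_pump * rho * eta / mdot
dP = 111.78 * 969.59 * 0.78198 / 17.167
dP = 4936.890 kPa
Convert: 4936.890 kPa * 0.001 = 4.9369 MPa
dP = 4.9369 MPa


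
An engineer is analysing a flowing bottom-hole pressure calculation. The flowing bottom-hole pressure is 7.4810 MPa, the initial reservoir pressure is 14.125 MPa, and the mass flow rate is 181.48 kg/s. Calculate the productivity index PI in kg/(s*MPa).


PI = mdot / (P_i - P_wf)
PI = 181.48 / (14.125 - 7.4810)
PI = 27.315 kg/(s*MPa)


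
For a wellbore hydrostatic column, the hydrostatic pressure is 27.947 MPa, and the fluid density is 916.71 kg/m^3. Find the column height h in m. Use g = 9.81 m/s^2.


h = P * 1e6 / (g * rho)
h = 27.947 * 1e6 / (9.81 * 916.71)
h = 3107.7 m


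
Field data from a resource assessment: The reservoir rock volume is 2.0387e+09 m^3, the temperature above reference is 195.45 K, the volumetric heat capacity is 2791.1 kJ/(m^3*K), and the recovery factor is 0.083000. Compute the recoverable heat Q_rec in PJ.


Step 1: Q_s = Vr*rhoc*dT/1e12 = 2.0387e+09*2791.1*195.45/1e12 = 1112.153 PJ
Step 2: Q_rec = Q_s * RF = 1112.153 * 0.083 = 92.309 PJ
Q_rec = 92.309 PJ


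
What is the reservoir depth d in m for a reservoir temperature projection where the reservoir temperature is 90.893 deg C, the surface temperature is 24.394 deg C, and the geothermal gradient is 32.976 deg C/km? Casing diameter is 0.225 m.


d = (T_res - T_surf) / grad * 1000
d = (90.893 - 24.394) / 32.976 * 1000
d = 2016.6 m


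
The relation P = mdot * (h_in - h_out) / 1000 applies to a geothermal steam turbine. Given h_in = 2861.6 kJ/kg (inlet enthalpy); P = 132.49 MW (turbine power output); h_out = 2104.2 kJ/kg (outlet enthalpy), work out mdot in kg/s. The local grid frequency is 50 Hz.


mdot = P * 1000 / (h_in - h_out)
mdot = 132.49 * 1000 / (2861.6 - 2104.2)
mdot = 174.93 kg/s


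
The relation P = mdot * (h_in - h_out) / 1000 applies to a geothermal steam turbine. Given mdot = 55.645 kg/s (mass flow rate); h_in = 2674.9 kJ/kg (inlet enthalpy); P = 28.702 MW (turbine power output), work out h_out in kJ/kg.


h_out = h_in - P * 1000 / mdot
h_out = 2674.9 - 28.702 * 1000 / 55.645
h_out = 2159.1 kJ/kg


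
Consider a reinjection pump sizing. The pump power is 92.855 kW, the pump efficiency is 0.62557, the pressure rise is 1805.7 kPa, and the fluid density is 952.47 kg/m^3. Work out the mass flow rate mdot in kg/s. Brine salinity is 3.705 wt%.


mdot = P_pump * rho * eta / dP
mdot = 92.855 * 952.47 * 0.62557 / 1805.7
mdot = 30.640 kg/s


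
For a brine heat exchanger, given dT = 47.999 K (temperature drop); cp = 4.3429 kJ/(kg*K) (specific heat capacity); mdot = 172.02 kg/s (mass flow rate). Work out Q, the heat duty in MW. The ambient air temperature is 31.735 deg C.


Q = mdot * cp * dT / 1000
Q = 172.02 * 4.3429 * 47.999 / 1000
Q = 35.858 MW


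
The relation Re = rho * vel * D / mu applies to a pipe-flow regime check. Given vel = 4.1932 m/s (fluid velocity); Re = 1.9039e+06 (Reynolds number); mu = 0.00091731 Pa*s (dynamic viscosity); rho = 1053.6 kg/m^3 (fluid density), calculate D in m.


D = Re * mu / (rho * vel)
D = 1.9039e+06 * 0.00091731 / (1053.6 * 4.1932)
D = 0.39531 m


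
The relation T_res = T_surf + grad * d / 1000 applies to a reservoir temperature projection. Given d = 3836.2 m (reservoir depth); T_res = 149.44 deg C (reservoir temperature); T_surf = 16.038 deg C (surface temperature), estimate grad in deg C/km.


grad = (T_res - T_surf) / d * 1000
grad = (149.44 - 16.038) / 3836.2 * 1000
grad = 34.775 deg C/km


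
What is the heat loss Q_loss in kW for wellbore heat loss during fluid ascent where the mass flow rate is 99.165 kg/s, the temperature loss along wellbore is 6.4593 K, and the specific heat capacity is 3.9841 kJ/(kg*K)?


Q_loss = mdot * cp * dT
Q_loss = 99.165 * 3.9841 * 6.4593
Q_loss = 2552.0 kW


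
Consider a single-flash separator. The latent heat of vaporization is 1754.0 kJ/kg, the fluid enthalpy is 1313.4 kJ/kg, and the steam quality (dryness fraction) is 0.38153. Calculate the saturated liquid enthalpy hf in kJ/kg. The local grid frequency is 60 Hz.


hf = h - x * hfg
hf = 1313.4 - 0.38153 * 1754.0
hf = 644.20 kJ/kg


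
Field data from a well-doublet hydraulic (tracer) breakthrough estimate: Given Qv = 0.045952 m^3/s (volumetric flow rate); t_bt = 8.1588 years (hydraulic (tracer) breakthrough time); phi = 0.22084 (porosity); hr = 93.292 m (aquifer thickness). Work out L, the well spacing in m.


L = sqrt(t_bt*365.25*86400*3*Qv / (pi*hr*phi))
L = sqrt(8.1588*365.25*86400*3*0.045952 / (pi*93.292*0.22084))
L = 740.53 m


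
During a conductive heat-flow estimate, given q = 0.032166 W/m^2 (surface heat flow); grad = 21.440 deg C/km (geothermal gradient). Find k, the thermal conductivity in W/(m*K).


k = q * 1000 / grad
k = 0.032166 * 1000 / 21.440
k = 1.5003 W/(m*K)


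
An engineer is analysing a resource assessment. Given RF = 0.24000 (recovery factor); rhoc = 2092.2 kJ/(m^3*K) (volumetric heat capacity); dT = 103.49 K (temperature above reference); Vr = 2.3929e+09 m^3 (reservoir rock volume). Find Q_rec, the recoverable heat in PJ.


Step 1: Q_s = Vr*rhoc*dT/1e12 = 2.3929e+09*2092.2*103.49/1e12 = 518.1150 PJ
Step 2: Q_rec = Q_s * RF = 518.1150 * 0.24 = 124.35 PJ
Q_rec = 124.35 PJ


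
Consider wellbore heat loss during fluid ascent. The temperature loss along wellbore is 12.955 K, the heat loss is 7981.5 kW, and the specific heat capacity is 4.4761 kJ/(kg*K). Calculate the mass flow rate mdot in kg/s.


mdot = Q_loss / (cp * dT)
mdot = 7981.5 / (4.4761 * 12.955)
mdot = 137.64 kg/s


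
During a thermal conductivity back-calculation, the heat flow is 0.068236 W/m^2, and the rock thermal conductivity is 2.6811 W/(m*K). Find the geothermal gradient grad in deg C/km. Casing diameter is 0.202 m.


grad = q / k * 1000
grad = 0.068236 / 2.6811 * 1000
grad = 25.451 deg C/km


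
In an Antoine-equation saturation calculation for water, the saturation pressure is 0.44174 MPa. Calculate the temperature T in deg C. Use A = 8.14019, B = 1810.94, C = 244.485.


T = B / (A - log10(P_sat * 760 / 0.101325)) - C
T = 1810.94 / (8.14019 - log10(0.44174 * 760 / 0.101325)) - 244.485
T = 147.50 deg C


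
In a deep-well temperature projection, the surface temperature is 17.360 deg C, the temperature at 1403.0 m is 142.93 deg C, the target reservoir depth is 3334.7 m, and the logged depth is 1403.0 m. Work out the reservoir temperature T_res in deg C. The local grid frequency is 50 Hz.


Step 1: grad = (T_d1 - T_surf)/d1 * 1000 = (142.93 - 17.36)/1403.0 * 1000 = 89.50107 deg C/km
Step 2: T_res = T_surf + grad*d2/1000 = 17.36 + 89.50107*3334.7/1000 = 315.82 deg C
T_res = 315.82 deg C


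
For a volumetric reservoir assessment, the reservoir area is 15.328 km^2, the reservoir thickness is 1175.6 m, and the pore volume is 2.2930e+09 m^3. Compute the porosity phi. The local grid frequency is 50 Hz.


phi = Vp / (A * 1e6 * hr)
phi = 2.2930e+09 / (15.328 * 1e6 * 1175.6)
phi = 0.12725


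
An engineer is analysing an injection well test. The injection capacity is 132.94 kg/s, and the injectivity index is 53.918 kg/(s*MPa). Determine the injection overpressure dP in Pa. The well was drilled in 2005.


dP = mdot * 1000 / II
dP = 132.94 * 1000 / 53.918
dP = 2465.596 kPa
Convert: 2465.596 kPa * 1000.0 = 2.4656e+06 Pa
dP = 2.4656e+06 Pa


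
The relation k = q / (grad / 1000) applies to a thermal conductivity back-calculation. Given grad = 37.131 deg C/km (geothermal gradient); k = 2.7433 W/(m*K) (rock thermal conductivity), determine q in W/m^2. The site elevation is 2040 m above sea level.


q = k * grad / 1000
q = 2.7433 * 37.131 / 1000
q = 0.10186 W/m^2


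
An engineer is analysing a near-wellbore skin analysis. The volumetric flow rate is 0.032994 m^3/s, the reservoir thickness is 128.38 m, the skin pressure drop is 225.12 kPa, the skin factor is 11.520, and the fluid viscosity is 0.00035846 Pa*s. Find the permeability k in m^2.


k = S*q*mu / (2*pi*dP_s*1000*hr)
k = 11.520*0.032994*0.00035846 / (2*pi*225.12*1000*128.38)
k = 7.5030e-13 m^2


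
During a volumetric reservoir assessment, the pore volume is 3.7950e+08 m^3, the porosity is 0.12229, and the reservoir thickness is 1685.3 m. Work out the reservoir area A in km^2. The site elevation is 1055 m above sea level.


A = Vp / (1e6 * hr * phi)
A = 3.7950e+08 / (1e6 * 1685.3 * 0.12229)
A = 1.8414 km^2


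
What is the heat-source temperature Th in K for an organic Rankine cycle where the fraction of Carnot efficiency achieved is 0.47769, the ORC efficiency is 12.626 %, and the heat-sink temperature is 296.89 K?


Th = Tc / (1 - (eta_orc/100)/f)
Th = 296.89 / (1 - (12.626/100)/0.47769)
Th = 403.56 K


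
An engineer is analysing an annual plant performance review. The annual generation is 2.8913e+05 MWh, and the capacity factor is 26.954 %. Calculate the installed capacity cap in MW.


cap = E_a / (CF/100 * 8760)
cap = 2.8913e+05 / (26.954/100 * 8760)
cap = 122.45 MW


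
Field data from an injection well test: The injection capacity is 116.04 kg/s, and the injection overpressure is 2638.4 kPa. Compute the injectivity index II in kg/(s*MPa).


II = mdot * 1000 / dP
II = 116.04 * 1000 / 2638.4
II = 43.981 kg/(s*MPa)


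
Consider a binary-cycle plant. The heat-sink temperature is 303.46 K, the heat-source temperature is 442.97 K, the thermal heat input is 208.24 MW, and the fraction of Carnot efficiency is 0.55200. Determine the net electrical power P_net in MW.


Step 1: eta = (1 - Tc/Th)*f = (1 - 303.46/442.97)*0.552 = 0.1738482
Step 2: P_net = eta * Q_in = 0.1738482 * 208.24 = 36.202 MW
P_net = 36.202 MW


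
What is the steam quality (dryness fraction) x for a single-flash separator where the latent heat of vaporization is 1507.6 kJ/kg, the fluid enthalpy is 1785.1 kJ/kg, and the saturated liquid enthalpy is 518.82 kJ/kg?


x = (h - hf) / hfg
x = (1785.1 - 518.82) / 1507.6
x = 0.83993


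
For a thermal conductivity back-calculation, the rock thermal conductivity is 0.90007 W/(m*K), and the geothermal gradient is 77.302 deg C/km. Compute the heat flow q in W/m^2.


q = k * grad / 1000
q = 0.90007 * 77.302 / 1000
q = 0.069577 W/m^2


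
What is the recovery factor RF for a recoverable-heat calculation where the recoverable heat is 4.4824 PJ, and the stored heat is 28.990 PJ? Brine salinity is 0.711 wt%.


RF = Q_rec / Q_s
RF = 4.4824 / 28.990
RF = 0.15462


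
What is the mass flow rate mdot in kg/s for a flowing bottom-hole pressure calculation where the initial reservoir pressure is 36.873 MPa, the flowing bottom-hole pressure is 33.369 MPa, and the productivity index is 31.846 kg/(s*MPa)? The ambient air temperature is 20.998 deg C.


mdot = (P_i - P_wf) * PI
mdot = (36.873 - 33.369) * 31.846
mdot = 111.59 kg/s


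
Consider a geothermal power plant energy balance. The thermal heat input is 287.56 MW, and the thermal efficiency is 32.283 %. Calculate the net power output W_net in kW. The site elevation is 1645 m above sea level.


W_net = eta / 100 * Q_in
W_net = 32.283 / 100 * 287.56
W_net = 92.83299 MW
Convert: 92.83299 MW * 1000.0 = 92833 kW
W_net = 92833 kW


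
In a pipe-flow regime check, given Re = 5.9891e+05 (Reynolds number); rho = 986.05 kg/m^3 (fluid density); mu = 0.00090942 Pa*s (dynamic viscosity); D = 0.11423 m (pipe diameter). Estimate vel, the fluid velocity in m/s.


vel = Re * mu / (rho * D)
vel = 5.9891e+05 * 0.00090942 / (986.05 * 0.11423)
vel = 4.8356 m/s


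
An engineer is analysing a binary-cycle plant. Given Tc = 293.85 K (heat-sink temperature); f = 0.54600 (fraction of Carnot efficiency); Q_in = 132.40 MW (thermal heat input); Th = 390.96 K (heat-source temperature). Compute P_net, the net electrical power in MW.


Step 1: eta = (1 - Tc/Th)*f = (1 - 293.85/390.96)*0.546 = 0.1356202
Step 2: P_net = eta * Q_in = 0.1356202 * 132.4 = 17.956 MW
P_net = 17.956 MW


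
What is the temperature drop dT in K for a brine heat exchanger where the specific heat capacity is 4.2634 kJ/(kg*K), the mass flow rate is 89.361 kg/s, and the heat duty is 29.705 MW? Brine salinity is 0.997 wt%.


dT = Q * 1000 / (mdot * cp)
dT = 29.705 * 1000 / (89.361 * 4.2634)
dT = 77.970 K


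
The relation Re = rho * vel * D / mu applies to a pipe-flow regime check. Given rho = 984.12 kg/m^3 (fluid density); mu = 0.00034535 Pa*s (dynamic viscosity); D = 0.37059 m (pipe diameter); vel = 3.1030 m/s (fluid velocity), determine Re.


Re = rho * vel * D / mu
Re = 984.12 * 3.1030 * 0.37059 / 0.00034535
Re = 3.2769e+06


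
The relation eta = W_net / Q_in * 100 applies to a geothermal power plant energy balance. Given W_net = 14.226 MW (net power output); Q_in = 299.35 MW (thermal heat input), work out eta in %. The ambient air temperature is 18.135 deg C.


eta = W_net / Q_in * 100
eta = 14.226 / 299.35 * 100
eta = 4.7523 %


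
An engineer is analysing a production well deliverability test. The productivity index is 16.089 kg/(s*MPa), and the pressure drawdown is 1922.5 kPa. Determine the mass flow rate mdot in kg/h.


mdot = PI * dP / 1000
mdot = 16.089 * 1922.5 / 1000
mdot = 30.93110 kg/s
Convert: 30.93110 kg/s * 3600.0 = 1.1135e+05 kg/h
mdot = 1.1135e+05 kg/h


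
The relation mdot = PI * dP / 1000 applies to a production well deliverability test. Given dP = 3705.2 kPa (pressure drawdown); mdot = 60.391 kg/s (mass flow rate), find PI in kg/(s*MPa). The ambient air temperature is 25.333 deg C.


PI = mdot * 1000 / dP
PI = 60.391 * 1000 / 3705.2
PI = 16.299 kg/(s*MPa)


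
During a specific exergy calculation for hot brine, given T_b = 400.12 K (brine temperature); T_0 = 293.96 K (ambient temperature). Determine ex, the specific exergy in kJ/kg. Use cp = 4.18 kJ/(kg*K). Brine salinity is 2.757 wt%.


ex = cp * ((T_b - T_0) - T_0 * ln(T_b/T_0))
ex = 4.18 * ((400.12 - 293.96) - 293.96 * ln(400.12/293.96))
ex = 64.899 kJ/kg


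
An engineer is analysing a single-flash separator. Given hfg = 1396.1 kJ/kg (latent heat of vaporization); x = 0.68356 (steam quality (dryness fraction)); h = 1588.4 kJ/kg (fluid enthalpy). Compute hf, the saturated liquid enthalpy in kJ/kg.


hf = h - x * hfg
hf = 1588.4 - 0.68356 * 1396.1
hf = 634.08 kJ/kg


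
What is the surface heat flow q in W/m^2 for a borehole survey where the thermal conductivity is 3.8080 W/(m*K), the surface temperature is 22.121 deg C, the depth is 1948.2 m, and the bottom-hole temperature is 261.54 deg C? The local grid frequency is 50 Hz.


Step 1: grad = (T_d - T_surf)/d * 1000 = (261.54 - 22.121)/1948.2 * 1000 = 122.8924 deg C/km
Step 2: q = k * grad / 1000 = 3.808 * 122.8924 / 1000 = 0.46797 W/m^2
q = 0.46797 W/m^2


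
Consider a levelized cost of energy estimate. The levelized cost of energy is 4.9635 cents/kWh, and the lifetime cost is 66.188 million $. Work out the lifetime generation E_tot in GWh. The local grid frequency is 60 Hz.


E_tot = C_tot / LCOE * 100
E_tot = 66.188 / 4.9635 * 100
E_tot = 1333.5 GWh


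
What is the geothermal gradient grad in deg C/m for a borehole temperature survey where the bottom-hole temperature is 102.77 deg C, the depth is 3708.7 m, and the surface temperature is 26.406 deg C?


grad = (T_d - T_surf) / d * 1000
grad = (102.77 - 26.406) / 3708.7 * 1000
grad = 20.59050 deg C/km
Convert: 20.59050 deg C/km * 0.001 = 0.020590 deg C/m
grad = 0.020590 deg C/m


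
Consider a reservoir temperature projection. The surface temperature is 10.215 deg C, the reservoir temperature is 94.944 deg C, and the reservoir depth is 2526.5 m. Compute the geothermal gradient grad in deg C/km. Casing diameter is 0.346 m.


grad = (T_res - T_surf) / d * 1000
grad = (94.944 - 10.215) / 2526.5 * 1000
grad = 33.536 deg C/km


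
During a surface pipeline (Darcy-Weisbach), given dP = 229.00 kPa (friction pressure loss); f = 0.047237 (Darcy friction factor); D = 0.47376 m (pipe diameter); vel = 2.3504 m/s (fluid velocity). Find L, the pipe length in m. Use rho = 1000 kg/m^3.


L = dP*1000*D / (f*rho*vel^2/2)
L = 229.00*1000*0.47376 / (0.047237*1000*2.3504^2/2)
L = 831.49 m


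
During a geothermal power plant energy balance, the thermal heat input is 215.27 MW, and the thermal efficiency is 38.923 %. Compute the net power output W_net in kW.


W_net = eta / 100 * Q_in
W_net = 38.923 / 100 * 215.27
W_net = 83.78954 MW
Convert: 83.78954 MW * 1000.0 = 83790 kW
W_net = 83790 kW


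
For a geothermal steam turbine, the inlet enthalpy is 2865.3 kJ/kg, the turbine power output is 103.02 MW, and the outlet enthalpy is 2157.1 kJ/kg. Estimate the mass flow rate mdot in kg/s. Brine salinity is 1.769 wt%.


mdot = P * 1000 / (h_in - h_out)
mdot = 103.02 * 1000 / (2865.3 - 2157.1)
mdot = 145.47 kg/s


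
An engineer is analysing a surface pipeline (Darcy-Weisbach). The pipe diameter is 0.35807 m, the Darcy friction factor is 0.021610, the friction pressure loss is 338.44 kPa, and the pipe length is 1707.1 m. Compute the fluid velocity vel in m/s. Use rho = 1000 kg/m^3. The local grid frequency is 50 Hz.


vel = sqrt(dP*1000*2*D / (f*L*rho))
vel = sqrt(338.44*1000*2*0.35807 / (0.021610*1707.1*1000))
vel = 2.5632 m/s


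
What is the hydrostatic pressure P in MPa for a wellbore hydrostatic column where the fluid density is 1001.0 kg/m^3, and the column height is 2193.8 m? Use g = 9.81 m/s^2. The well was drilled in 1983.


P = rho * g * h / 1e6
P = 1001.0 * 9.81 * 2193.8 / 1e6
P = 21.543 MPa


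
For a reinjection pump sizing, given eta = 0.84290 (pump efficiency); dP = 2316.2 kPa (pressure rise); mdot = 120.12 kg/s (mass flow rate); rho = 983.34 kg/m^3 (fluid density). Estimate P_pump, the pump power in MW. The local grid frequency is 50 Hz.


P_pump = mdot * dP / (rho * eta)
P_pump = 120.12 * 2316.2 / (983.34 * 0.84290)
P_pump = 335.6693 kW
Convert: 335.6693 kW * 0.001 = 0.33567 MW
P_pump = 0.33567 MW


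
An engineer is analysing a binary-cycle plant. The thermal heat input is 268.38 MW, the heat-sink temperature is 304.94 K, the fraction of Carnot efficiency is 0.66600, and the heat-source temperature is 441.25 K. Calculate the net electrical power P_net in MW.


Step 1: eta = (1 - Tc/Th)*f = (1 - 304.94/441.25)*0.666 = 0.2057393
Step 2: P_net = eta * Q_in = 0.2057393 * 268.38 = 55.216 MW
P_net = 55.216 MW


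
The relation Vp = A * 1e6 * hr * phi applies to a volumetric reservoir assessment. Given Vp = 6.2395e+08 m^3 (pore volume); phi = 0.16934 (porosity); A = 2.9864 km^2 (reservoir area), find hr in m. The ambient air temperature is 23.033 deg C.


hr = Vp / (A * 1e6 * phi)
hr = 6.2395e+08 / (2.9864 * 1e6 * 0.16934)
hr = 1233.8 m


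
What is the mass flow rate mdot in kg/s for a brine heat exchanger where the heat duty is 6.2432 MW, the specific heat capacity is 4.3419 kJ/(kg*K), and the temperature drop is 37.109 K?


mdot = Q * 1000 / (cp * dT)
mdot = 6.2432 * 1000 / (4.3419 * 37.109)
mdot = 38.748 kg/s


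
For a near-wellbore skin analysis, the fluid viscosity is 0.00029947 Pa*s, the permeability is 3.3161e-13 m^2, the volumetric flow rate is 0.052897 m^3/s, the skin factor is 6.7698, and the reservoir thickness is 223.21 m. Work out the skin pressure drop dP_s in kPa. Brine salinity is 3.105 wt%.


dP_s = S * q * mu / (2*pi*k*hr) / 1000
dP_s = 6.7698 * 0.052897 * 0.00029947 / (2*pi*3.3161e-13*223.21) / 1000
dP_s = 230.59 kPa


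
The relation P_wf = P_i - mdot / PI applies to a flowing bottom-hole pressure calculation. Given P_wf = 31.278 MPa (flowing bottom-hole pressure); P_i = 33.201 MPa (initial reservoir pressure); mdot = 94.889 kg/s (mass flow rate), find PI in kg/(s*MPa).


PI = mdot / (P_i - P_wf)
PI = 94.889 / (33.201 - 31.278)
PI = 49.344 kg/(s*MPa)


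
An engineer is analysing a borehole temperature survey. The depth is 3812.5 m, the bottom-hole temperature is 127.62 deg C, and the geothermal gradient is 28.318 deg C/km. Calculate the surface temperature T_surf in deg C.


T_surf = T_d - grad * d / 1000
T_surf = 127.62 - 28.318 * 3812.5 / 1000
T_surf = 19.658 deg C


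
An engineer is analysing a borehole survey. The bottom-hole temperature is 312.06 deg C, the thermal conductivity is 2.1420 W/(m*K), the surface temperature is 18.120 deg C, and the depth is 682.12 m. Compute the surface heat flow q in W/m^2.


Step 1: grad = (T_d - T_surf)/d * 1000 = (312.06 - 18.12)/682.12 * 1000 = 430.9212 deg C/km
Step 2: q = k * grad / 1000 = 2.142 * 430.9212 / 1000 = 0.92303 W/m^2
q = 0.92303 W/m^2


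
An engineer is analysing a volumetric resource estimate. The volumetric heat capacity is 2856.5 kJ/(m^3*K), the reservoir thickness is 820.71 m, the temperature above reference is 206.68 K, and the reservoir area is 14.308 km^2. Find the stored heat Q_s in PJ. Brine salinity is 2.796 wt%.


Step 1: Vr = A*1e6*hr = 14.308*1e6*820.71 = 1.174272e+10 m^3
Step 2: Q_s = Vr*rhoc*dT/1e12 = 1.174272e+10*2856.5*206.68/1e12 = 6932.7 PJ
Q_s = 6932.7 PJ


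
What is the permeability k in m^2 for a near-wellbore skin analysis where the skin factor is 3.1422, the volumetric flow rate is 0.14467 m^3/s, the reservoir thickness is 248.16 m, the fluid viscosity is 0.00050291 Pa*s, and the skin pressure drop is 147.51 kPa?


k = S*q*mu / (2*pi*dP_s*1000*hr)
k = 3.1422*0.14467*0.00050291 / (2*pi*147.51*1000*248.16)
k = 9.9396e-13 m^2


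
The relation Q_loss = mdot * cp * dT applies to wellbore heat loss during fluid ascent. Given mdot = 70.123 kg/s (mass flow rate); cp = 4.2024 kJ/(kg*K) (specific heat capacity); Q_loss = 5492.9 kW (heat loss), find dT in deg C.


dT = Q_loss / (mdot * cp)
dT = 5492.9 / (70.123 * 4.2024)
dT = 18.63991 K
Convert (temperature difference, 1 K = 1 deg C): 18.63991 K = 18.63991 deg C
dT = 18.640 deg C


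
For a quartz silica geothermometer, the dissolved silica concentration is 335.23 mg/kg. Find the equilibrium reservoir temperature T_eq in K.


T_eq = 1309 / (5.19 - log10(SiO2)) - 273.15
T_eq = 1309 / (5.19 - log10(335.23)) - 273.15
T_eq = 218.0952 deg C
Convert to K: 218.0952 + 273.15 = 491.25 K
T_eq = 491.25 K


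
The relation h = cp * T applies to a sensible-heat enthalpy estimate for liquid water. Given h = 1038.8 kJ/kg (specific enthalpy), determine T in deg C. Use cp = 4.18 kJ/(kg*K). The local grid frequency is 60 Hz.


T = h / cp
T = 1038.8 / 4.18
T = 248.52 deg C


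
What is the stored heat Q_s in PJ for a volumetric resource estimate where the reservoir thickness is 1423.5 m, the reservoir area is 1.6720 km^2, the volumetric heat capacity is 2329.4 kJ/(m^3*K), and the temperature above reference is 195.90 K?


Step 1: Vr = A*1e6*hr = 1.672*1e6*1423.5 = 2.380092e+09 m^3
Step 2: Q_s = Vr*rhoc*dT/1e12 = 2.380092e+09*2329.4*195.9/1e12 = 1086.1 PJ
Q_s = 1086.1 PJ


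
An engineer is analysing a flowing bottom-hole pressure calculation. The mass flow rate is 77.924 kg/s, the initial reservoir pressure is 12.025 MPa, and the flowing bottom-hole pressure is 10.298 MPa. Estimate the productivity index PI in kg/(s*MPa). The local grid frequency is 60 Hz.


PI = mdot / (P_i - P_wf)
PI = 77.924 / (12.025 - 10.298)
PI = 45.121 kg/(s*MPa)


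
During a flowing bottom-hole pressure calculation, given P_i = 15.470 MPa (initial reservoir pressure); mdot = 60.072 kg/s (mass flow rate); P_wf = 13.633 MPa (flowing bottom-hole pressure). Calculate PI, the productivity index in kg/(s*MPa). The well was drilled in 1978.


PI = mdot / (P_i - P_wf)
PI = 60.072 / (15.470 - 13.633)
PI = 32.701 kg/(s*MPa)


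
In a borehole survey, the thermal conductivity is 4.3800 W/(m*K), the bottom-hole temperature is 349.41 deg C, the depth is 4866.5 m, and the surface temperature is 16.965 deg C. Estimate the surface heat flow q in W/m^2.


Step 1: grad = (T_d - T_surf)/d * 1000 = (349.41 - 16.965)/4866.5 * 1000 = 68.31296 deg C/km
Step 2: q = k * grad / 1000 = 4.38 * 68.31296 / 1000 = 0.29921 W/m^2
q = 0.29921 W/m^2


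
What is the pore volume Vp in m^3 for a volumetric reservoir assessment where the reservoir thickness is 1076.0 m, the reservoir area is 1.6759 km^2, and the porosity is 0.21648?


Vp = A * 1e6 * hr * phi
Vp = 1.6759 * 1e6 * 1076.0 * 0.21648
Vp = 3.9037e+08 m^3


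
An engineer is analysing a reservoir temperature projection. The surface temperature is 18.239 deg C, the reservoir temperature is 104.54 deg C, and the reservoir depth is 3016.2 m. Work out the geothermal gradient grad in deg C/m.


grad = (T_res - T_surf) / d * 1000
grad = (104.54 - 18.239) / 3016.2 * 1000
grad = 28.61249 deg C/km
Convert: 28.61249 deg C/km * 0.001 = 0.028612 deg C/m
grad = 0.028612 deg C/m


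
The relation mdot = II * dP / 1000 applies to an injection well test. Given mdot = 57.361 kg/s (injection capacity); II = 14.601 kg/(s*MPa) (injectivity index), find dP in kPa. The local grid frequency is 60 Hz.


dP = mdot * 1000 / II
dP = 57.361 * 1000 / 14.601
dP = 3928.6 kPa


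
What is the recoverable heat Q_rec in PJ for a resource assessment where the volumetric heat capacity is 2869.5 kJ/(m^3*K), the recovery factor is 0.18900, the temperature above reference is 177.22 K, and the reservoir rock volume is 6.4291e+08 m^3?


Step 1: Q_s = Vr*rhoc*dT/1e12 = 6.4291e+08*2869.5*177.22/1e12 = 326.9408 PJ
Step 2: Q_rec = Q_s * RF = 326.9408 * 0.189 = 61.792 PJ
Q_rec = 61.792 PJ


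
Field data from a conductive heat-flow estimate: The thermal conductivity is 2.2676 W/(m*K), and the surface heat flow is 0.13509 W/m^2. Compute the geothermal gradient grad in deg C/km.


grad = q * 1000 / k
grad = 0.13509 * 1000 / 2.2676
grad = 59.574 deg C/km


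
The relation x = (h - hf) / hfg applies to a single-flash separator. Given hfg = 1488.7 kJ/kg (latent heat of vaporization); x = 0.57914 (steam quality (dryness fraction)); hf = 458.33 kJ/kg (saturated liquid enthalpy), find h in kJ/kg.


h = hf + x * hfg
h = 458.33 + 0.57914 * 1488.7
h = 1320.5 kJ/kg


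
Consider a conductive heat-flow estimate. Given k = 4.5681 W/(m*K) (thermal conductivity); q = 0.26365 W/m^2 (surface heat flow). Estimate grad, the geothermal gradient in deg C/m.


grad = q * 1000 / k
grad = 0.26365 * 1000 / 4.5681
grad = 57.71546 deg C/km
Convert: 57.71546 deg C/km * 0.001 = 0.057715 deg C/m
grad = 0.057715 deg C/m


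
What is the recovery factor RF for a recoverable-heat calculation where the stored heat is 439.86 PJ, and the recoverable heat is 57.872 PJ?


RF = Q_rec / Q_s
RF = 57.872 / 439.86
RF = 0.13157


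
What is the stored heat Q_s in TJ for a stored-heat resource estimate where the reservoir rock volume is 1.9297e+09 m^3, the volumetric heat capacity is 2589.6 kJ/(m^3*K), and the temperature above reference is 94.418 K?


Q_s = Vr * rhoc * dT / 1e12
Q_s = 1.9297e+09 * 2589.6 * 94.418 / 1e12
Q_s = 471.8210 PJ
Convert: 471.8210 PJ * 1000.0 = 4.7182e+05 TJ
Q_s = 4.7182e+05 TJ


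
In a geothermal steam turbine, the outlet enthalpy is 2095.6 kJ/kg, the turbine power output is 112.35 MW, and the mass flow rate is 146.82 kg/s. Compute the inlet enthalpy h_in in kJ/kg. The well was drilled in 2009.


h_in = h_out + P * 1000 / mdot
h_in = 2095.6 + 112.35 * 1000 / 146.82
h_in = 2860.8 kJ/kg


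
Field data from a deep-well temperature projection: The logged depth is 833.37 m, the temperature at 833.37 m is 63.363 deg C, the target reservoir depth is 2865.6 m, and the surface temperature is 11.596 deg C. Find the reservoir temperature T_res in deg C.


Step 1: grad = (T_d1 - T_surf)/d1 * 1000 = (63.363 - 11.596)/833.37 * 1000 = 62.11767 deg C/km
Step 2: T_res = T_surf + grad*d2/1000 = 11.596 + 62.11767*2865.6/1000 = 189.60 deg C
T_res = 189.60 deg C


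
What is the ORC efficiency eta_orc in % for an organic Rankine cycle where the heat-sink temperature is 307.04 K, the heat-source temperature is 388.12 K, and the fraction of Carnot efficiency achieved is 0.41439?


eta_orc = (1 - Tc/Th) * f * 100
eta_orc = (1 - 307.04/388.12) * 0.41439 * 100
eta_orc = 8.6568 %


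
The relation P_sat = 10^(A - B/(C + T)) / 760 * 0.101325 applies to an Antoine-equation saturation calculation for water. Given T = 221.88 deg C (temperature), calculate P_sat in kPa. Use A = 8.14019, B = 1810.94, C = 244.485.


P_sat = 10^(A - B/(C + T)) / 760 * 0.101325
P_sat = 10^(8.14019 - 1810.94/(244.485 + 221.88)) / 760 * 0.101325
P_sat = 2.409890 MPa
Convert: 2.409890 MPa * 1000.0 = 2409.9 kPa
P_sat = 2409.9 kPa


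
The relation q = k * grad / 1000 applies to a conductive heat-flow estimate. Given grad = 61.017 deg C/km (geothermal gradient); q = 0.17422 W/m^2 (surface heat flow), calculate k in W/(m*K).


k = q * 1000 / grad
k = 0.17422 * 1000 / 61.017
k = 2.8553 W/(m*K)


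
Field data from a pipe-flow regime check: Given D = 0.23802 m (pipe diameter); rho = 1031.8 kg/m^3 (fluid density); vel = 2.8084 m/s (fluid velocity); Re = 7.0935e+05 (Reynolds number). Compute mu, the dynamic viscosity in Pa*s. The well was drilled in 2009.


mu = rho * vel * D / Re
mu = 1031.8 * 2.8084 * 0.23802 / 7.0935e+05
mu = 0.00097232 Pa*s


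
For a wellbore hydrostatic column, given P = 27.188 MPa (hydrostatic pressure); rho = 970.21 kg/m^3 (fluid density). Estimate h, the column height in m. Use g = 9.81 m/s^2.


h = P * 1e6 / (g * rho)
h = 27.188 * 1e6 / (9.81 * 970.21)
h = 2856.6 m


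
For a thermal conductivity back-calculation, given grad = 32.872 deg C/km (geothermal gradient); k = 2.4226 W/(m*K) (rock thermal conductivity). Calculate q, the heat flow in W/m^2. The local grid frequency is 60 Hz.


q = k * grad / 1000
q = 2.4226 * 32.872 / 1000
q = 0.079636 W/m^2


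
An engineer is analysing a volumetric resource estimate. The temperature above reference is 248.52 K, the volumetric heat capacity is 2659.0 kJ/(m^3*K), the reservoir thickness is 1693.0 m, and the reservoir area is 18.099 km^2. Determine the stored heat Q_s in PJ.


Step 1: Vr = A*1e6*hr = 18.099*1e6*1693.0 = 3.064161e+10 m^3
Step 2: Q_s = Vr*rhoc*dT/1e12 = 3.064161e+10*2659.0*248.52/1e12 = 20248 PJ
Q_s = 20248 PJ


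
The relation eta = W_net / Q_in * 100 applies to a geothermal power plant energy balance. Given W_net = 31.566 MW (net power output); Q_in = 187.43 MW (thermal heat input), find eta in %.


eta = W_net / Q_in * 100
eta = 31.566 / 187.43 * 100
eta = 16.841 %


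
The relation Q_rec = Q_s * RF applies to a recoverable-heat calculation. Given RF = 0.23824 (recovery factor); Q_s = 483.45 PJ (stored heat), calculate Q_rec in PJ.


Q_rec = Q_s * RF
Q_rec = 483.45 * 0.23824
Q_rec = 115.18 PJ


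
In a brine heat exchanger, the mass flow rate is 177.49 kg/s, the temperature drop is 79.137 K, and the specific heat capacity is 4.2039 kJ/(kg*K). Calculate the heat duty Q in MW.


Q = mdot * cp * dT / 1000
Q = 177.49 * 4.2039 * 79.137 / 1000
Q = 59.048 MW


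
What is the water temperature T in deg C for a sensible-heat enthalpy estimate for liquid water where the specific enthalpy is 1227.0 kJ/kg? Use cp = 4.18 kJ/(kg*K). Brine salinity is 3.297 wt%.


T = h / cp
T = 1227.0 / 4.18
T = 293.54 deg C


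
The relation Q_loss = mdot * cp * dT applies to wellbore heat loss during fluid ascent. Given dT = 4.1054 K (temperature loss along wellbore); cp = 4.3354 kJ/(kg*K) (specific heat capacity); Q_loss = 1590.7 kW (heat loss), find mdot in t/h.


mdot = Q_loss / (cp * dT)
mdot = 1590.7 / (4.3354 * 4.1054)
mdot = 89.37244 kg/s
Convert: 89.37244 kg/s * 3.6 = 321.74 t/h
mdot = 321.74 t/h


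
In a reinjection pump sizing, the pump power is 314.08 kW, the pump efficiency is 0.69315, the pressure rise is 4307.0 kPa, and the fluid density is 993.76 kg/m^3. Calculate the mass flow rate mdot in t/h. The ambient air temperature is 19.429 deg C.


mdot = P_pump * rho * eta / dP
mdot = 314.08 * 993.76 * 0.69315 / 4307.0
mdot = 50.23127 kg/s
Convert: 50.23127 kg/s * 3.6 = 180.83 t/h
mdot = 180.83 t/h


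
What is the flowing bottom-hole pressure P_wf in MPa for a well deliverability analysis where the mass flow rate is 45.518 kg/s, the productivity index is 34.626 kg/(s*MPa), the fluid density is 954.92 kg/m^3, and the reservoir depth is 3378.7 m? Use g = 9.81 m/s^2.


Step 1: P_i = rho*g*h/1e6 = 954.92*9.81*3378.7/1e6 = 31.65087 MPa
Step 2: P_wf = P_i - mdot/PI = 31.65087 - 45.518/34.626 = 30.336 MPa
P_wf = 30.336 MPa


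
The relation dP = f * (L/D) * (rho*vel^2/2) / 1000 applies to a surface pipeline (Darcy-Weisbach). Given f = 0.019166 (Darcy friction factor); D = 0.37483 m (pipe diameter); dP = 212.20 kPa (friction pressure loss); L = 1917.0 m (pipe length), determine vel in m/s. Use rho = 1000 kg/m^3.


vel = sqrt(dP*1000*2*D / (f*L*rho))
vel = sqrt(212.20*1000*2*0.37483 / (0.019166*1917.0*1000))
vel = 2.0808 m/s


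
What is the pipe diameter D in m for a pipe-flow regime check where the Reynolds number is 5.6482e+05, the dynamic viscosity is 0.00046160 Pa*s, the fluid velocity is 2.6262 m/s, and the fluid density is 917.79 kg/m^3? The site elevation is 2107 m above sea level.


D = Re * mu / (rho * vel)
D = 5.6482e+05 * 0.00046160 / (917.79 * 2.6262)
D = 0.10817 m


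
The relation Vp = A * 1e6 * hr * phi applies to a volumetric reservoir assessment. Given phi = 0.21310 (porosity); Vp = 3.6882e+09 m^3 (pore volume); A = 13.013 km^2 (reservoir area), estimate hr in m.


hr = Vp / (A * 1e6 * phi)
hr = 3.6882e+09 / (13.013 * 1e6 * 0.21310)
hr = 1330.0 m


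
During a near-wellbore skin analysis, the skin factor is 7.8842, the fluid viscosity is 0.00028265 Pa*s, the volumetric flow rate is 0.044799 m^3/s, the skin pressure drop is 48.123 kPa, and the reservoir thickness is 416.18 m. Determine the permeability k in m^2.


k = S*q*mu / (2*pi*dP_s*1000*hr)
k = 7.8842*0.044799*0.00028265 / (2*pi*48.123*1000*416.18)
k = 7.9334e-13 m^2
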